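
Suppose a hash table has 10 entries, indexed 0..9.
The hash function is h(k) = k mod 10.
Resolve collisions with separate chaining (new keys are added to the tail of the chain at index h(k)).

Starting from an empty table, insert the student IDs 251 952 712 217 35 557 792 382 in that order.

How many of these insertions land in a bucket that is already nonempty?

4

Insert 251: h=1, bucket 1 empty → new chain.
Insert 952: h=2, bucket 2 empty → new chain.
Insert 712: h=2, bucket 2 nonempty → append to chain.
Insert 217: h=7, bucket 7 empty → new chain.
Insert 35: h=5, bucket 5 empty → new chain.
Insert 557: h=7, bucket 7 nonempty → append to chain.
Insert 792: h=2, bucket 2 nonempty → append to chain.
Insert 382: h=2, bucket 2 nonempty → append to chain.
Final buckets:
0: .
1: 251
2: 952 -> 712 -> 792 -> 382
3: .
4: .
5: 35
6: .
7: 217 -> 557
8: .
9: .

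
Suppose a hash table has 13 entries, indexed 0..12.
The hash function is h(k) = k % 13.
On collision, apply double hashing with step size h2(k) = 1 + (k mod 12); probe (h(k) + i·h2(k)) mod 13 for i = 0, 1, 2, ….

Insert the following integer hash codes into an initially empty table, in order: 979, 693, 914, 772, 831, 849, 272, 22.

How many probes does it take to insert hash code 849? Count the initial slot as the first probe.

3

979 hashes to 4; slot 4 is free -> place at 4.
693 hashes to 4, h2=10; 4 taken -> place at 1.
914 hashes to 4, h2=3; 4 taken -> place at 7.
772 hashes to 5; slot 5 is free -> place at 5.
831 hashes to 12; slot 12 is free -> place at 12.
849 hashes to 4, h2=10; 4,1 taken -> place at 11.
272 hashes to 12, h2=9; 12 taken -> place at 8.
22 hashes to 9; slot 9 is free -> place at 9.
Table: [-, 693, -, -, 979, 772, -, 914, 272, 22, -, 849, 831]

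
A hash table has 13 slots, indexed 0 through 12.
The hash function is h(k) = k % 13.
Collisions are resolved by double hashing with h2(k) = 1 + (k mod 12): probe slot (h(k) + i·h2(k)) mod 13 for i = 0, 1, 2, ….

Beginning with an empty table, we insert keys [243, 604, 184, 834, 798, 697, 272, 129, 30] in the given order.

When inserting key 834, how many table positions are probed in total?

243 hashes to 9; slot 9 is free → place at 9.
604 hashes to 6; slot 6 is free → place at 6.
184 hashes to 2; slot 2 is free → place at 2.
834 hashes to 2, h2=7; 2,9 taken → place at 3.
798 hashes to 5; slot 5 is free → place at 5.
697 hashes to 8; slot 8 is free → place at 8.
272 hashes to 12; slot 12 is free → place at 12.
129 hashes to 12, h2=10; 12,9,6,3 taken → place at 0.
30 hashes to 4; slot 4 is free → place at 4.
Table: [129, ∅, 184, 834, 30, 798, 604, ∅, 697, 243, ∅, ∅, 272]

3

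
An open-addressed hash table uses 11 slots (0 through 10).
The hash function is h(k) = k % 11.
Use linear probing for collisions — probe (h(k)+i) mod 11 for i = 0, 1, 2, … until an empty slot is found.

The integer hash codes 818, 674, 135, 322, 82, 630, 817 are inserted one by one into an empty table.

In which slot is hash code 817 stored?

818 hashes to 4; slot 4 is free → place at 4.
674 hashes to 3; slot 3 is free → place at 3.
135 hashes to 3; 3,4 taken → place at 5.
322 hashes to 3; 3,4,5 taken → place at 6.
82 hashes to 5; 5,6 taken → place at 7.
630 hashes to 3; 3,4,5,6,7 taken → place at 8.
817 hashes to 3; 3,4,5,6,7,8 taken → place at 9.
Table: [., ., ., 674, 818, 135, 322, 82, 630, 817, .]

9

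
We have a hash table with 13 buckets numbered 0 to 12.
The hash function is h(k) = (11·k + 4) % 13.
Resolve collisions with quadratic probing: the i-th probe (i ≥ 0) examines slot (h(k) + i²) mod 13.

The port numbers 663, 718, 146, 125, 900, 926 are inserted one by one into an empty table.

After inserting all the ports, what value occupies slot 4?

663

663 hashes to 4; slot 4 is free => place at 4.
718 hashes to 11; slot 11 is free => place at 11.
146 hashes to 11; 11 taken => place at 12.
125 hashes to 1; slot 1 is free => place at 1.
900 hashes to 11; 11,12 taken => place at 2.
926 hashes to 11; 11,12,2 taken => place at 7.
Table: [-, 125, 900, -, 663, -, -, 926, -, -, -, 718, 146]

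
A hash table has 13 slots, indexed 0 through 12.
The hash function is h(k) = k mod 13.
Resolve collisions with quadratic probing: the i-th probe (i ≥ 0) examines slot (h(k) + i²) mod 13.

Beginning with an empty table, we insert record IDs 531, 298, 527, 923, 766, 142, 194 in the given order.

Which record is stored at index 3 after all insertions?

531 hashes to 11; slot 11 is free => place at 11.
298 hashes to 12; slot 12 is free => place at 12.
527 hashes to 7; slot 7 is free => place at 7.
923 hashes to 0; slot 0 is free => place at 0.
766 hashes to 12; 12,0 taken => place at 3.
142 hashes to 12; 12,0,3 taken => place at 8.
194 hashes to 12; 12,0,3,8 taken => place at 2.
Table: [923, ., 194, 766, ., ., ., 527, 142, ., ., 531, 298]

766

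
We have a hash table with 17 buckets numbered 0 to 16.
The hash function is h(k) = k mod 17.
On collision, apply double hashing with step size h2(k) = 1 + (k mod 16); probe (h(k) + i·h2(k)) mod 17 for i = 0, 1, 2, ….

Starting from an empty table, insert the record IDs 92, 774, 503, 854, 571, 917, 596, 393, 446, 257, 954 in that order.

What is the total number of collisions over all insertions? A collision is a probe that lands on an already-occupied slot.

92: h=7 => slot 7
774: h=9 => slot 9
503: h=10 => slot 10
854: h=4 => slot 4
571: h=10, h2=12, probe 10,5 => slot 5
917: h=16 => slot 16
596: h=1 => slot 1
393: h=2 => slot 2
446: h=4, h2=15, probe 4,2,0 => slot 0
257: h=2, h2=2, probe 2,4,6 => slot 6
954: h=2, h2=11, probe 2,13 => slot 13
Table: [446, 596, 393, —, 854, 571, 257, 92, —, 774, 503, —, —, 954, —, —, 917]

6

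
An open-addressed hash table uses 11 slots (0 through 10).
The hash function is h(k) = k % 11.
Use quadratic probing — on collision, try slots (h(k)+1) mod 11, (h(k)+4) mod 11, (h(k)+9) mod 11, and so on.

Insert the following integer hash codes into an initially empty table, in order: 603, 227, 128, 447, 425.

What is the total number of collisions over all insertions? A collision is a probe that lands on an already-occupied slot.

6

603: h=9 → slot 9
227: h=7 → slot 7
128: h=7, probe 7,8 → slot 8
447: h=7, probe 7,8,0 → slot 0
425: h=7, probe 7,8,0,5 → slot 5
Table: [447, ∅, ∅, ∅, ∅, 425, ∅, 227, 128, 603, ∅]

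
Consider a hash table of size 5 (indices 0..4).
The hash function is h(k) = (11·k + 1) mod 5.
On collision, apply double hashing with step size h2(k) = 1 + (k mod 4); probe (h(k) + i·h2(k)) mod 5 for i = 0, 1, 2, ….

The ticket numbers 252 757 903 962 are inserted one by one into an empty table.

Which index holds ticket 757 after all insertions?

0

252: h=3 -> slot 3
757: h=3, h2=2, probe 3,0 -> slot 0
903: h=4 -> slot 4
962: h=3, h2=3, probe 3,1 -> slot 1
Table: [757, 962, ., 252, 903]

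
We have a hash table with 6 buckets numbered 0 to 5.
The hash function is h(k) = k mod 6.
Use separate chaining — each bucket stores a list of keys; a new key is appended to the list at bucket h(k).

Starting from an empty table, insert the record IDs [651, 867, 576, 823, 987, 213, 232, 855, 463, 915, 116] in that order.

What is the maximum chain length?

651 → bucket 3
867 → bucket 3 (collision)
576 → bucket 0
823 → bucket 1
987 → bucket 3 (collision)
213 → bucket 3 (collision)
232 → bucket 4
855 → bucket 3 (collision)
463 → bucket 1 (collision)
915 → bucket 3 (collision)
116 → bucket 2
Final buckets:
0: 576
1: 823 -> 463
2: 116
3: 651 -> 867 -> 987 -> 213 -> 855 -> 915
4: 232
5: .

6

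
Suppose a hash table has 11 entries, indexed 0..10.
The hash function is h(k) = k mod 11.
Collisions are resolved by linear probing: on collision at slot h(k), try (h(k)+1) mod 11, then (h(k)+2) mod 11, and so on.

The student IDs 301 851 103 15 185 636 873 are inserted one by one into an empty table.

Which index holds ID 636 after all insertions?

301: h=4 => slot 4
851: h=4, probe 4,5 => slot 5
103: h=4, probe 4,5,6 => slot 6
15: h=4, probe 4,5,6,7 => slot 7
185: h=9 => slot 9
636: h=9, probe 9,10 => slot 10
873: h=4, probe 4,5,6,7,8 => slot 8
Table: [., ., ., ., 301, 851, 103, 15, 873, 185, 636]

10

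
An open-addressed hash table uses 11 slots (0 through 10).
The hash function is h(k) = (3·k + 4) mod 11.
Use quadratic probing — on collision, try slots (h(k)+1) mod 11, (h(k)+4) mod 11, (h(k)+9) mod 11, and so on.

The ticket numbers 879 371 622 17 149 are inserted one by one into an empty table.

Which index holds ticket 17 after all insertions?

879 hashes to 1; slot 1 is free -> place at 1.
371 hashes to 6; slot 6 is free -> place at 6.
622 hashes to 0; slot 0 is free -> place at 0.
17 hashes to 0; 0,1 taken -> place at 4.
149 hashes to 0; 0,1,4 taken -> place at 9.
Table: [622, 879, —, —, 17, —, 371, —, —, 149, —]

4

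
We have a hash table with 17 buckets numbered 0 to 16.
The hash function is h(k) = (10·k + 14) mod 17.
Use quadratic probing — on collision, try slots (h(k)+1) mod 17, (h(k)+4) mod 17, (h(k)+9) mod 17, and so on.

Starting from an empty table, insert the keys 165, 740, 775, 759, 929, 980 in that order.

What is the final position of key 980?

165 hashes to 15; slot 15 is free → place at 15.
740 hashes to 2; slot 2 is free → place at 2.
775 hashes to 12; slot 12 is free → place at 12.
759 hashes to 5; slot 5 is free → place at 5.
929 hashes to 5; 5 taken → place at 6.
980 hashes to 5; 5,6 taken → place at 9.
Table: [_, _, 740, _, _, 759, 929, _, _, 980, _, _, 775, _, _, 165, _]

9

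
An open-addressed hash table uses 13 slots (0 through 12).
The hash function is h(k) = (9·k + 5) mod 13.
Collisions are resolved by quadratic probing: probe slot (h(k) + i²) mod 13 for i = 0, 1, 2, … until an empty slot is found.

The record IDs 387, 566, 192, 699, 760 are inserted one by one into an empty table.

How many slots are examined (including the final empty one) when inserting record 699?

3

387: h=4 -> slot 4
566: h=3 -> slot 3
192: h=4, probe 4,5 -> slot 5
699: h=4, probe 4,5,8 -> slot 8
760: h=7 -> slot 7
Table: [—, —, —, 566, 387, 192, —, 760, 699, —, —, —, —]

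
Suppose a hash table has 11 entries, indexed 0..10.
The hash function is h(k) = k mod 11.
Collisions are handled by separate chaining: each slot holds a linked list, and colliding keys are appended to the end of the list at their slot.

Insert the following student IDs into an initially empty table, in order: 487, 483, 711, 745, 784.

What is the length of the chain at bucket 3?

487 -> bucket 3
483 -> bucket 10
711 -> bucket 7
745 -> bucket 8
784 -> bucket 3 (collision)
Final buckets:
0: _
1: _
2: _
3: 487 -> 784
4: _
5: _
6: _
7: 711
8: 745
9: _
10: 483

2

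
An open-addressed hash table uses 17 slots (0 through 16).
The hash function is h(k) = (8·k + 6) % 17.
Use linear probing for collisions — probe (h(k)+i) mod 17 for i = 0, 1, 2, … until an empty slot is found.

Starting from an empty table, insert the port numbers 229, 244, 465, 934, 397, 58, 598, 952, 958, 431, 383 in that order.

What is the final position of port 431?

229 hashes to 2; slot 2 is free => place at 2.
244 hashes to 3; slot 3 is free => place at 3.
465 hashes to 3; 3 taken => place at 4.
934 hashes to 15; slot 15 is free => place at 15.
397 hashes to 3; 3,4 taken => place at 5.
58 hashes to 11; slot 11 is free => place at 11.
598 hashes to 13; slot 13 is free => place at 13.
952 hashes to 6; slot 6 is free => place at 6.
958 hashes to 3; 3,4,5,6 taken => place at 7.
431 hashes to 3; 3,4,5,6,7 taken => place at 8.
383 hashes to 10; slot 10 is free => place at 10.
Table: [_, _, 229, 244, 465, 397, 952, 958, 431, _, 383, 58, _, 598, _, 934, _]

8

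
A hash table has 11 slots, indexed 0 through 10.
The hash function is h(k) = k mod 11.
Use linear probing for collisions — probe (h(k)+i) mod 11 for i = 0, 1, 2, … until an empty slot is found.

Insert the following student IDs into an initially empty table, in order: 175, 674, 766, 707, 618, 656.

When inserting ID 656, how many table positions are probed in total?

2

175: h=10 => slot 10
674: h=3 => slot 3
766: h=7 => slot 7
707: h=3, probe 3,4 => slot 4
618: h=2 => slot 2
656: h=7, probe 7,8 => slot 8
Table: [—, —, 618, 674, 707, —, —, 766, 656, —, 175]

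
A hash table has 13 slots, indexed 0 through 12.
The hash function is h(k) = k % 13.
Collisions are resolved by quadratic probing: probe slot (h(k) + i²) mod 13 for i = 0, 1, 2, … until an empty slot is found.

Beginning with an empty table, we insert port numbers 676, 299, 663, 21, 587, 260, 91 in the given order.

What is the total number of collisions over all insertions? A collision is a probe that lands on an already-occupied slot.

676: h=0 -> slot 0
299: h=0, probe 0,1 -> slot 1
663: h=0, probe 0,1,4 -> slot 4
21: h=8 -> slot 8
587: h=2 -> slot 2
260: h=0, probe 0,1,4,9 -> slot 9
91: h=0, probe 0,1,4,9,3 -> slot 3
Table: [676, 299, 587, 91, 663, —, —, —, 21, 260, —, —, —]

10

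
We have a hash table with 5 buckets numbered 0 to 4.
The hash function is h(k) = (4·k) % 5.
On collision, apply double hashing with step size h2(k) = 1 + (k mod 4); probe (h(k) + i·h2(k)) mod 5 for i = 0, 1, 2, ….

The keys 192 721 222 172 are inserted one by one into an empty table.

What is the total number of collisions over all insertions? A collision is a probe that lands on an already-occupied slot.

3

192: h=3 → slot 3
721: h=4 → slot 4
222: h=3, h2=3, probe 3,1 → slot 1
172: h=3, h2=1, probe 3,4,0 → slot 0
Table: [172, 222, —, 192, 721]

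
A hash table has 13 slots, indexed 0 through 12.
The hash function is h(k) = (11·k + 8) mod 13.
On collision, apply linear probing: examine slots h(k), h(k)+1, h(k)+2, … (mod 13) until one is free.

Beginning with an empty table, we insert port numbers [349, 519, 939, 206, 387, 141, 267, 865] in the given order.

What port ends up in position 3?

349: h=12 -> slot 12
519: h=10 -> slot 10
939: h=2 -> slot 2
206: h=12, probe 12,0 -> slot 0
387: h=1 -> slot 1
141: h=12, probe 12,0,1,2,3 -> slot 3
267: h=7 -> slot 7
865: h=7, probe 7,8 -> slot 8
Table: [206, 387, 939, 141, _, _, _, 267, 865, _, 519, _, 349]

141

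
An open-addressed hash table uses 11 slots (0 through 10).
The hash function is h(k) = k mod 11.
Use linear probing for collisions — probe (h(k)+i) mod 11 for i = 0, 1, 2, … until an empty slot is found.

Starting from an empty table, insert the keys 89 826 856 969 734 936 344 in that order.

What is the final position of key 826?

2

89 hashes to 1; slot 1 is free -> place at 1.
826 hashes to 1; 1 taken -> place at 2.
856 hashes to 9; slot 9 is free -> place at 9.
969 hashes to 1; 1,2 taken -> place at 3.
734 hashes to 8; slot 8 is free -> place at 8.
936 hashes to 1; 1,2,3 taken -> place at 4.
344 hashes to 3; 3,4 taken -> place at 5.
Table: [-, 89, 826, 969, 936, 344, -, -, 734, 856, -]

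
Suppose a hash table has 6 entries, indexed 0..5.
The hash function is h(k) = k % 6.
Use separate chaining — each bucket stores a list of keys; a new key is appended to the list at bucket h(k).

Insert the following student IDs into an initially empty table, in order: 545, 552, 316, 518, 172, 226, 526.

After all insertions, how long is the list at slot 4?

4

545 → bucket 5
552 → bucket 0
316 → bucket 4
518 → bucket 2
172 → bucket 4 (collision)
226 → bucket 4 (collision)
526 → bucket 4 (collision)
Final buckets:
0: 552
1: -
2: 518
3: -
4: 316 -> 172 -> 226 -> 526
5: 545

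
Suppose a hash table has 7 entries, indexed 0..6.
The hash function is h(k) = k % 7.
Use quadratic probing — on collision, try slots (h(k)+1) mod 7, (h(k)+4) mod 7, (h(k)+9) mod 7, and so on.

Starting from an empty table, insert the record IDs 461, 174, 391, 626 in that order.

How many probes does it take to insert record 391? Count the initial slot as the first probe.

3

461: h=6 → slot 6
174: h=6, probe 6,0 → slot 0
391: h=6, probe 6,0,3 → slot 3
626: h=3, probe 3,4 → slot 4
Table: [174, -, -, 391, 626, -, 461]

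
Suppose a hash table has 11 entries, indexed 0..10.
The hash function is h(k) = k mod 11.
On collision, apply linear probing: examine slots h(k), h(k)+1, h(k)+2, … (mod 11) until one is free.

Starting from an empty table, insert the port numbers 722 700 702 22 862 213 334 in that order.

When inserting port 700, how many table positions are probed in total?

722: h=7 => slot 7
700: h=7, probe 7,8 => slot 8
702: h=9 => slot 9
22: h=0 => slot 0
862: h=4 => slot 4
213: h=4, probe 4,5 => slot 5
334: h=4, probe 4,5,6 => slot 6
Table: [22, ., ., ., 862, 213, 334, 722, 700, 702, .]

2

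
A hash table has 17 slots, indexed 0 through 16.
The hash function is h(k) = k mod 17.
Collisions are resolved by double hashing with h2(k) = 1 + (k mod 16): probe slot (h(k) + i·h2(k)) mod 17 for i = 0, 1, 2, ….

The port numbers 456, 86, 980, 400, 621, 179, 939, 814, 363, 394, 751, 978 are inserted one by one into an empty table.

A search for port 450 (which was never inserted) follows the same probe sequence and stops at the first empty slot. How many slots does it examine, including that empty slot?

4

456: h=14 => slot 14
86: h=1 => slot 1
980: h=11 => slot 11
400: h=9 => slot 9
621: h=9, h2=14, probe 9,6 => slot 6
179: h=9, h2=4, probe 9,13 => slot 13
939: h=4 => slot 4
814: h=15 => slot 15
363: h=6, h2=12, probe 6,1,13,8 => slot 8
394: h=3 => slot 3
751: h=3, h2=16, probe 3,2 => slot 2
978: h=9, h2=3, probe 9,12 => slot 12
Table: [—, 86, 751, 394, 939, —, 621, —, 363, 400, —, 980, 978, 179, 456, 814, —]
Lookup 450: h=8, h2=3, probe 8,11,14,0 → slot 0 empty, not found.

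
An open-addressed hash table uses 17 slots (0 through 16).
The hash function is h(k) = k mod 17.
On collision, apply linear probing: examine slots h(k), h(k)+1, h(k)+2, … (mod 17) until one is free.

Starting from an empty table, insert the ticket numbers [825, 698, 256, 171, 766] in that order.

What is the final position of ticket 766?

Insert 825: h=9, slot 9 empty -> index 9.
Insert 698: h=1, slot 1 empty -> index 1.
Insert 256: h=1, slot 1 occupied -> index 2.
Insert 171: h=1, slots 1,2 occupied -> index 3.
Insert 766: h=1, slots 1,2,3 occupied -> index 4.
Table: [_, 698, 256, 171, 766, _, _, _, _, 825, _, _, _, _, _, _, _]

4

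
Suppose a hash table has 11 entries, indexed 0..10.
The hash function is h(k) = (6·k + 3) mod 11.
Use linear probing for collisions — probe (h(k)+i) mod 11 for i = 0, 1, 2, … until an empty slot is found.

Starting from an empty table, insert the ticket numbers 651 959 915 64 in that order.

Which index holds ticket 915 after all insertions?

6

651: h=4 => slot 4
959: h=4, probe 4,5 => slot 5
915: h=4, probe 4,5,6 => slot 6
64: h=2 => slot 2
Table: [_, _, 64, _, 651, 959, 915, _, _, _, _]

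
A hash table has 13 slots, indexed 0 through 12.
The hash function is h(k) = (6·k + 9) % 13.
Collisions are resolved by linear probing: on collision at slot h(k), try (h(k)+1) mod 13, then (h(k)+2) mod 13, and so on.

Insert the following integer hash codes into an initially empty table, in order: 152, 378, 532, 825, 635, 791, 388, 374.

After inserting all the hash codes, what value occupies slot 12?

152 hashes to 11; slot 11 is free → place at 11.
378 hashes to 2; slot 2 is free → place at 2.
532 hashes to 3; slot 3 is free → place at 3.
825 hashes to 6; slot 6 is free → place at 6.
635 hashes to 10; slot 10 is free → place at 10.
791 hashes to 10; 10,11 taken → place at 12.
388 hashes to 10; 10,11,12 taken → place at 0.
374 hashes to 4; slot 4 is free → place at 4.
Table: [388, ∅, 378, 532, 374, ∅, 825, ∅, ∅, ∅, 635, 152, 791]

791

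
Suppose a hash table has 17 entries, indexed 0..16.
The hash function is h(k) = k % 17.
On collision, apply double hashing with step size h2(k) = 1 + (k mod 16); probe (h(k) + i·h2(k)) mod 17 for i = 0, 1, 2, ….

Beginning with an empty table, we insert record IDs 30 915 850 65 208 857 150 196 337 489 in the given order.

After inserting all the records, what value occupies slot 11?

150

Insert 30: h=13, slot 13 empty -> index 13.
Insert 915: h=14, slot 14 empty -> index 14.
Insert 850: h=0, slot 0 empty -> index 0.
Insert 65: h=14, h2=2, slot 14 occupied -> index 16.
Insert 208: h=4, slot 4 empty -> index 4.
Insert 857: h=7, slot 7 empty -> index 7.
Insert 150: h=14, h2=7, slots 14,4 occupied -> index 11.
Insert 196: h=9, slot 9 empty -> index 9.
Insert 337: h=14, h2=2, slots 14,16 occupied -> index 1.
Insert 489: h=13, h2=10, slot 13 occupied -> index 6.
Table: [850, 337, ∅, ∅, 208, ∅, 489, 857, ∅, 196, ∅, 150, ∅, 30, 915, ∅, 65]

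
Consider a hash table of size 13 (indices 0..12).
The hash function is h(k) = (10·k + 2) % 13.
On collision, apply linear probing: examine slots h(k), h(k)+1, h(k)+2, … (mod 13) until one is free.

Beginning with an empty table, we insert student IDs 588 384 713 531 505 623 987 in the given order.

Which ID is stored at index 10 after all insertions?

505

588: h=6 → slot 6
384: h=7 → slot 7
713: h=8 → slot 8
531: h=8, probe 8,9 → slot 9
505: h=8, probe 8,9,10 → slot 10
623: h=5 → slot 5
987: h=5, probe 5,6,7,8,9,10,11 → slot 11
Table: [—, —, —, —, —, 623, 588, 384, 713, 531, 505, 987, —]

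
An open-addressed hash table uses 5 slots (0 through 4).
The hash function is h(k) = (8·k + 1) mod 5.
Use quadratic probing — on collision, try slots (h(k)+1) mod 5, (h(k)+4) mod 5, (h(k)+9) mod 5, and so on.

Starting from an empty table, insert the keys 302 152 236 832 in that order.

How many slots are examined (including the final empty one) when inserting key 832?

302: h=2 -> slot 2
152: h=2, probe 2,3 -> slot 3
236: h=4 -> slot 4
832: h=2, probe 2,3,1 -> slot 1
Table: [∅, 832, 302, 152, 236]

3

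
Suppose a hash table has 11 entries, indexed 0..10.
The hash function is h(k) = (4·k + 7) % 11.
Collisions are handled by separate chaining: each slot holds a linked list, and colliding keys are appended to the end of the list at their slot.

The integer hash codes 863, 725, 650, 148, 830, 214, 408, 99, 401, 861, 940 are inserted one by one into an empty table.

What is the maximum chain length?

6

Insert 863: h=5, bucket 5 empty -> new chain.
Insert 725: h=3, bucket 3 empty -> new chain.
Insert 650: h=0, bucket 0 empty -> new chain.
Insert 148: h=5, bucket 5 nonempty -> append to chain.
Insert 830: h=5, bucket 5 nonempty -> append to chain.
Insert 214: h=5, bucket 5 nonempty -> append to chain.
Insert 408: h=0, bucket 0 nonempty -> append to chain.
Insert 99: h=7, bucket 7 empty -> new chain.
Insert 401: h=5, bucket 5 nonempty -> append to chain.
Insert 861: h=8, bucket 8 empty -> new chain.
Insert 940: h=5, bucket 5 nonempty -> append to chain.
Final buckets:
0: 650 -> 408
1: _
2: _
3: 725
4: _
5: 863 -> 148 -> 830 -> 214 -> 401 -> 940
6: _
7: 99
8: 861
9: _
10: _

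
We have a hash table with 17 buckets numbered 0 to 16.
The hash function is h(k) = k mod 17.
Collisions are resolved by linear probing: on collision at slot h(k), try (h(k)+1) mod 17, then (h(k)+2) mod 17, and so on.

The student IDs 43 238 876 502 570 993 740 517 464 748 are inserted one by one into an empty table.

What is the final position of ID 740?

13

43: h=9 → slot 9
238: h=0 → slot 0
876: h=9, probe 9,10 → slot 10
502: h=9, probe 9,10,11 → slot 11
570: h=9, probe 9,10,11,12 → slot 12
993: h=7 → slot 7
740: h=9, probe 9,10,11,12,13 → slot 13
517: h=7, probe 7,8 → slot 8
464: h=5 → slot 5
748: h=0, probe 0,1 → slot 1
Table: [238, 748, _, _, _, 464, _, 993, 517, 43, 876, 502, 570, 740, _, _, _]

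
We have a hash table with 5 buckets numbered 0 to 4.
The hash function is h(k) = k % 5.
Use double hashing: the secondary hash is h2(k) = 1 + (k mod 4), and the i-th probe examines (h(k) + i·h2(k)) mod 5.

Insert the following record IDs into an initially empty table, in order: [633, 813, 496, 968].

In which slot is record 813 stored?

Insert 633: h=3, slot 3 empty => index 3.
Insert 813: h=3, h2=2, slot 3 occupied => index 0.
Insert 496: h=1, slot 1 empty => index 1.
Insert 968: h=3, h2=1, slot 3 occupied => index 4.
Table: [813, 496, _, 633, 968]

0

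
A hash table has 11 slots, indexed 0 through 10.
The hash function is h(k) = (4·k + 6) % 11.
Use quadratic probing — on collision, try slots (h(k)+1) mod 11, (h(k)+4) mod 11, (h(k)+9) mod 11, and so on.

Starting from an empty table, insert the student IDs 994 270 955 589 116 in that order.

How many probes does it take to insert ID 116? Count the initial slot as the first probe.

4

Insert 994: h=0, slot 0 empty → index 0.
Insert 270: h=8, slot 8 empty → index 8.
Insert 955: h=9, slot 9 empty → index 9.
Insert 589: h=8, slots 8,9 occupied → index 1.
Insert 116: h=8, slots 8,9,1 occupied → index 6.
Table: [994, 589, ∅, ∅, ∅, ∅, 116, ∅, 270, 955, ∅]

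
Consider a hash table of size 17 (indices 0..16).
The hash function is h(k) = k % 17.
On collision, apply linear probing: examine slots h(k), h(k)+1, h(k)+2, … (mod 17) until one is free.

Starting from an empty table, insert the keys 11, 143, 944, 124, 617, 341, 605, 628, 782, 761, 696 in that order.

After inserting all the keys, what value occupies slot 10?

605

Insert 11: h=11, slot 11 empty -> index 11.
Insert 143: h=7, slot 7 empty -> index 7.
Insert 944: h=9, slot 9 empty -> index 9.
Insert 124: h=5, slot 5 empty -> index 5.
Insert 617: h=5, slot 5 occupied -> index 6.
Insert 341: h=1, slot 1 empty -> index 1.
Insert 605: h=10, slot 10 empty -> index 10.
Insert 628: h=16, slot 16 empty -> index 16.
Insert 782: h=0, slot 0 empty -> index 0.
Insert 761: h=13, slot 13 empty -> index 13.
Insert 696: h=16, slots 16,0,1 occupied -> index 2.
Table: [782, 341, 696, -, -, 124, 617, 143, -, 944, 605, 11, -, 761, -, -, 628]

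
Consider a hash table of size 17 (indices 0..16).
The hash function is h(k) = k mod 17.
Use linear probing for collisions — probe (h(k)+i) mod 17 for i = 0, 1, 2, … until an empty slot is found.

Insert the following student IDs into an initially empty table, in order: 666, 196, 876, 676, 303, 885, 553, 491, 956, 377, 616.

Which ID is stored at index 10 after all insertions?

876

666: h=3 -> slot 3
196: h=9 -> slot 9
876: h=9, probe 9,10 -> slot 10
676: h=13 -> slot 13
303: h=14 -> slot 14
885: h=1 -> slot 1
553: h=9, probe 9,10,11 -> slot 11
491: h=15 -> slot 15
956: h=4 -> slot 4
377: h=3, probe 3,4,5 -> slot 5
616: h=4, probe 4,5,6 -> slot 6
Table: [—, 885, —, 666, 956, 377, 616, —, —, 196, 876, 553, —, 676, 303, 491, —]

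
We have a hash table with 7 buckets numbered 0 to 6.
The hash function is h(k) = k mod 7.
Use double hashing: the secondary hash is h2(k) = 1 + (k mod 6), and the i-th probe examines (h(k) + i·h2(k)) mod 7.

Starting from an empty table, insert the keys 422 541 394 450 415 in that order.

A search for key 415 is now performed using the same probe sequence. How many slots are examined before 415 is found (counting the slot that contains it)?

Insert 422: h=2, slot 2 empty -> index 2.
Insert 541: h=2, h2=2, slot 2 occupied -> index 4.
Insert 394: h=2, h2=5, slot 2 occupied -> index 0.
Insert 450: h=2, h2=1, slot 2 occupied -> index 3.
Insert 415: h=2, h2=2, slots 2,4 occupied -> index 6.
Table: [394, _, 422, 450, 541, _, 415]
Lookup 415: h=2, h2=2, probe 2,4,6 → found at 6.

3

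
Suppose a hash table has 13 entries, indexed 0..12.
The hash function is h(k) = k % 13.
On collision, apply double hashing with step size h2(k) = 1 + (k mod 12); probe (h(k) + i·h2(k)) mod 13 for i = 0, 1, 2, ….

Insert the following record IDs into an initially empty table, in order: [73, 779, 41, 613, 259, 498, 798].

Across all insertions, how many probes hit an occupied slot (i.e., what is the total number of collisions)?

73 hashes to 8; slot 8 is free => place at 8.
779 hashes to 12; slot 12 is free => place at 12.
41 hashes to 2; slot 2 is free => place at 2.
613 hashes to 2, h2=2; 2 taken => place at 4.
259 hashes to 12, h2=8; 12 taken => place at 7.
498 hashes to 4, h2=7; 4 taken => place at 11.
798 hashes to 5; slot 5 is free => place at 5.
Table: [., ., 41, ., 613, 798, ., 259, 73, ., ., 498, 779]

3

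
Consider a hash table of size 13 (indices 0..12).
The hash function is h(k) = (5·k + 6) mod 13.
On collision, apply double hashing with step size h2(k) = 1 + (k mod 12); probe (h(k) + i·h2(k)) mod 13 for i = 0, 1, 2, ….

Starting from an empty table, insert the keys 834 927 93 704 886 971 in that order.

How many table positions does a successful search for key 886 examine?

2

834: h=3 => slot 3
927: h=0 => slot 0
93: h=3, h2=10, probe 3,0,10 => slot 10
704: h=3, h2=9, probe 3,12 => slot 12
886: h=3, h2=11, probe 3,1 => slot 1
971: h=12, h2=12, probe 12,11 => slot 11
Table: [927, 886, _, 834, _, _, _, _, _, _, 93, 971, 704]
Lookup 886: h=3, h2=11, probe 3,1 → found at 1.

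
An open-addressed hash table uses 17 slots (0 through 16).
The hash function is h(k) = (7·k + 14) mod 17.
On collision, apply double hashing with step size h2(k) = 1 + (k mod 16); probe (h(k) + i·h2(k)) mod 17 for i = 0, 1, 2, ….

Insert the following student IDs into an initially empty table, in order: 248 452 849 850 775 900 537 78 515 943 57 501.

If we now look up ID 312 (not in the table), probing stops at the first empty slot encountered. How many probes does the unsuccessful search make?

3

248: h=16 -> slot 16
452: h=16, h2=5, probe 16,4 -> slot 4
849: h=7 -> slot 7
850: h=14 -> slot 14
775: h=16, h2=8, probe 16,7,15 -> slot 15
900: h=7, h2=5, probe 7,12 -> slot 12
537: h=16, h2=10, probe 16,9 -> slot 9
78: h=16, h2=15, probe 16,14,12,10 -> slot 10
515: h=15, h2=4, probe 15,2 -> slot 2
943: h=2, h2=16, probe 2,1 -> slot 1
57: h=5 -> slot 5
501: h=2, h2=6, probe 2,8 -> slot 8
Table: [., 943, 515, ., 452, 57, ., 849, 501, 537, 78, ., 900, ., 850, 775, 248]
Lookup 312: h=5, h2=9, probe 5,14,6 → slot 6 empty, not found.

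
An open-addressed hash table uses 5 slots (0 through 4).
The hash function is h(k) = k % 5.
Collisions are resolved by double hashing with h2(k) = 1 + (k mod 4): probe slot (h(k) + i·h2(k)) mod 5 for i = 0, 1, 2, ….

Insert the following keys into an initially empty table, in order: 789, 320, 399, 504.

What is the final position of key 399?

Insert 789: h=4, slot 4 empty => index 4.
Insert 320: h=0, slot 0 empty => index 0.
Insert 399: h=4, h2=4, slot 4 occupied => index 3.
Insert 504: h=4, h2=1, slots 4,0 occupied => index 1.
Table: [320, 504, —, 399, 789]

3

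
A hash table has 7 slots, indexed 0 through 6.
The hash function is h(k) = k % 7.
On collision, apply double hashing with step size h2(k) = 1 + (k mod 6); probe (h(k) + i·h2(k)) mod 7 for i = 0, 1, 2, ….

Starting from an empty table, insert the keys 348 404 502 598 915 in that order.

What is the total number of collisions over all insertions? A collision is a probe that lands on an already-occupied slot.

5

348: h=5 -> slot 5
404: h=5, h2=3, probe 5,1 -> slot 1
502: h=5, h2=5, probe 5,3 -> slot 3
598: h=3, h2=5, probe 3,1,6 -> slot 6
915: h=5, h2=4, probe 5,2 -> slot 2
Table: [—, 404, 915, 502, —, 348, 598]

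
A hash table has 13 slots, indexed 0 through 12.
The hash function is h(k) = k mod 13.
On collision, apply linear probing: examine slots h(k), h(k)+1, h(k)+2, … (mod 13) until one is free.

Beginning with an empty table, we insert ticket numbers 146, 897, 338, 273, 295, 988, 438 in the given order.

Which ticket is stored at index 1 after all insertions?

338

146 hashes to 3; slot 3 is free => place at 3.
897 hashes to 0; slot 0 is free => place at 0.
338 hashes to 0; 0 taken => place at 1.
273 hashes to 0; 0,1 taken => place at 2.
295 hashes to 9; slot 9 is free => place at 9.
988 hashes to 0; 0,1,2,3 taken => place at 4.
438 hashes to 9; 9 taken => place at 10.
Table: [897, 338, 273, 146, 988, _, _, _, _, 295, 438, _, _]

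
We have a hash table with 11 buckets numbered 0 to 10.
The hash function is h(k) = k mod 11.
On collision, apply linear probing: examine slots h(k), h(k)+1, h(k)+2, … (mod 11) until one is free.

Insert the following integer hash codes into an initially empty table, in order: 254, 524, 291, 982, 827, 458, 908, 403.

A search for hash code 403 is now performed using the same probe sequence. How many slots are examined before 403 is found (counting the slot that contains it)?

254: h=1 => slot 1
524: h=7 => slot 7
291: h=5 => slot 5
982: h=3 => slot 3
827: h=2 => slot 2
458: h=7, probe 7,8 => slot 8
908: h=6 => slot 6
403: h=7, probe 7,8,9 => slot 9
Table: [—, 254, 827, 982, —, 291, 908, 524, 458, 403, —]
Lookup 403: h=7, probe 7,8,9 → found at 9.

3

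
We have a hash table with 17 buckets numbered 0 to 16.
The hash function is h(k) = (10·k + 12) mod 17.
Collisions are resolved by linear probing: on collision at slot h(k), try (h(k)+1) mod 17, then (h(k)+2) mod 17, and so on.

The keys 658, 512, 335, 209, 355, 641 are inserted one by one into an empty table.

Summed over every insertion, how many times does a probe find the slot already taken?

658 hashes to 13; slot 13 is free => place at 13.
512 hashes to 15; slot 15 is free => place at 15.
335 hashes to 13; 13 taken => place at 14.
209 hashes to 11; slot 11 is free => place at 11.
355 hashes to 9; slot 9 is free => place at 9.
641 hashes to 13; 13,14,15 taken => place at 16.
Table: [-, -, -, -, -, -, -, -, -, 355, -, 209, -, 658, 335, 512, 641]

4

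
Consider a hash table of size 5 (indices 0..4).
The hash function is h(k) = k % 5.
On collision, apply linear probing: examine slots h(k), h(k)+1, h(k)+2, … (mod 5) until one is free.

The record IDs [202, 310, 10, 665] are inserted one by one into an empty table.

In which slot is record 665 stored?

3

202: h=2 => slot 2
310: h=0 => slot 0
10: h=0, probe 0,1 => slot 1
665: h=0, probe 0,1,2,3 => slot 3
Table: [310, 10, 202, 665, ∅]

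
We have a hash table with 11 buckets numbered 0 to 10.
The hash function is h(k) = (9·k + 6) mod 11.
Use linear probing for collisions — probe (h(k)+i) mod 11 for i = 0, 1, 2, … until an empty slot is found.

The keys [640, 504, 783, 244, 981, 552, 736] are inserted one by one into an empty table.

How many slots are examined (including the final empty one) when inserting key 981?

4

Insert 640: h=2, slot 2 empty => index 2.
Insert 504: h=10, slot 10 empty => index 10.
Insert 783: h=2, slot 2 occupied => index 3.
Insert 244: h=2, slots 2,3 occupied => index 4.
Insert 981: h=2, slots 2,3,4 occupied => index 5.
Insert 552: h=2, slots 2,3,4,5 occupied => index 6.
Insert 736: h=8, slot 8 empty => index 8.
Table: [—, —, 640, 783, 244, 981, 552, —, 736, —, 504]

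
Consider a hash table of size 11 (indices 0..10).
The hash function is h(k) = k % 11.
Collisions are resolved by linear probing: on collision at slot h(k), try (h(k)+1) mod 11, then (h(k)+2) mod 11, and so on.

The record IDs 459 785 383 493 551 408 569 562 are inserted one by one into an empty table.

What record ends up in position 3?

562

Insert 459: h=8, slot 8 empty -> index 8.
Insert 785: h=4, slot 4 empty -> index 4.
Insert 383: h=9, slot 9 empty -> index 9.
Insert 493: h=9, slot 9 occupied -> index 10.
Insert 551: h=1, slot 1 empty -> index 1.
Insert 408: h=1, slot 1 occupied -> index 2.
Insert 569: h=8, slots 8,9,10 occupied -> index 0.
Insert 562: h=1, slots 1,2 occupied -> index 3.
Table: [569, 551, 408, 562, 785, —, —, —, 459, 383, 493]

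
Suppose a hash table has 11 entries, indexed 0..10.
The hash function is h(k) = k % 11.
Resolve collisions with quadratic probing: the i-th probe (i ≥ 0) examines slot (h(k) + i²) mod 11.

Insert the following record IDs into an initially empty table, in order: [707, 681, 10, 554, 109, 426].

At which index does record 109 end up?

707: h=3 → slot 3
681: h=10 → slot 10
10: h=10, probe 10,0 → slot 0
554: h=4 → slot 4
109: h=10, probe 10,0,3,8 → slot 8
426: h=8, probe 8,9 → slot 9
Table: [10, _, _, 707, 554, _, _, _, 109, 426, 681]

8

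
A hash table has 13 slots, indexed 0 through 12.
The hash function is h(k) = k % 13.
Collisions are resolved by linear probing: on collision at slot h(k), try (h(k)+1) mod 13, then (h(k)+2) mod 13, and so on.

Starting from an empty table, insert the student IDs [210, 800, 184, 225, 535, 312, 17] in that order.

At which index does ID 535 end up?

5

210: h=2 -> slot 2
800: h=7 -> slot 7
184: h=2, probe 2,3 -> slot 3
225: h=4 -> slot 4
535: h=2, probe 2,3,4,5 -> slot 5
312: h=0 -> slot 0
17: h=4, probe 4,5,6 -> slot 6
Table: [312, ∅, 210, 184, 225, 535, 17, 800, ∅, ∅, ∅, ∅, ∅]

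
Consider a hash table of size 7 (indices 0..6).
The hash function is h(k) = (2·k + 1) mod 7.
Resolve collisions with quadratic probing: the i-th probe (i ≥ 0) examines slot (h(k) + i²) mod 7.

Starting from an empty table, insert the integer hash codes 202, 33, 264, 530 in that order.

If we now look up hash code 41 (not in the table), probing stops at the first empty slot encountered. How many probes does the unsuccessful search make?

Insert 202: h=6, slot 6 empty → index 6.
Insert 33: h=4, slot 4 empty → index 4.
Insert 264: h=4, slot 4 occupied → index 5.
Insert 530: h=4, slots 4,5 occupied → index 1.
Table: [_, 530, _, _, 33, 264, 202]
Lookup 41: h=6, probe 6,0 → slot 0 empty, not found.

2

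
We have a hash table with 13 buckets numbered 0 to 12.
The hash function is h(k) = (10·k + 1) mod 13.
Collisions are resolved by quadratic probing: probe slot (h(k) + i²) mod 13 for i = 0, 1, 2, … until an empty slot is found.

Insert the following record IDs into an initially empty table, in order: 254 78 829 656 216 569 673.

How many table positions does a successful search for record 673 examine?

5

254: h=6 => slot 6
78: h=1 => slot 1
829: h=10 => slot 10
656: h=9 => slot 9
216: h=3 => slot 3
569: h=10, probe 10,11 => slot 11
673: h=10, probe 10,11,1,6,0 => slot 0
Table: [673, 78, -, 216, -, -, 254, -, -, 656, 829, 569, -]
Lookup 673: h=10, probe 10,11,1,6,0 → found at 0.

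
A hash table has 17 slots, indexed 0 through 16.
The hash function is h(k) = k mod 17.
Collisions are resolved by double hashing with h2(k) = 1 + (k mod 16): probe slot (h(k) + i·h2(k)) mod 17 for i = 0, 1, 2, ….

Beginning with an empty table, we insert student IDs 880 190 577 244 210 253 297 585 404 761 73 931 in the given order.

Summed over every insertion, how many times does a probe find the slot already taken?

Insert 880: h=13, slot 13 empty → index 13.
Insert 190: h=3, slot 3 empty → index 3.
Insert 577: h=16, slot 16 empty → index 16.
Insert 244: h=6, slot 6 empty → index 6.
Insert 210: h=6, h2=3, slot 6 occupied → index 9.
Insert 253: h=15, slot 15 empty → index 15.
Insert 297: h=8, slot 8 empty → index 8.
Insert 585: h=7, slot 7 empty → index 7.
Insert 404: h=13, h2=5, slot 13 occupied → index 1.
Insert 761: h=13, h2=10, slots 13,6,16,9 occupied → index 2.
Insert 73: h=5, slot 5 empty → index 5.
Insert 931: h=13, h2=4, slot 13 occupied → index 0.
Table: [931, 404, 761, 190, ∅, 73, 244, 585, 297, 210, ∅, ∅, ∅, 880, ∅, 253, 577]

7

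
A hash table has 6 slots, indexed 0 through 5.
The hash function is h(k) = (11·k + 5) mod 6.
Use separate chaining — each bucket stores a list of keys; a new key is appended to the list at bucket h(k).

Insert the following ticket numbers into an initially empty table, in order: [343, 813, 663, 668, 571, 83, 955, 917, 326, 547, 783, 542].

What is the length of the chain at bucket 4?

Insert 343: h=4, bucket 4 empty → new chain.
Insert 813: h=2, bucket 2 empty → new chain.
Insert 663: h=2, bucket 2 nonempty → append to chain.
Insert 668: h=3, bucket 3 empty → new chain.
Insert 571: h=4, bucket 4 nonempty → append to chain.
Insert 83: h=0, bucket 0 empty → new chain.
Insert 955: h=4, bucket 4 nonempty → append to chain.
Insert 917: h=0, bucket 0 nonempty → append to chain.
Insert 326: h=3, bucket 3 nonempty → append to chain.
Insert 547: h=4, bucket 4 nonempty → append to chain.
Insert 783: h=2, bucket 2 nonempty → append to chain.
Insert 542: h=3, bucket 3 nonempty → append to chain.
Final buckets:
0: 83 -> 917
1: .
2: 813 -> 663 -> 783
3: 668 -> 326 -> 542
4: 343 -> 571 -> 955 -> 547
5: .

4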